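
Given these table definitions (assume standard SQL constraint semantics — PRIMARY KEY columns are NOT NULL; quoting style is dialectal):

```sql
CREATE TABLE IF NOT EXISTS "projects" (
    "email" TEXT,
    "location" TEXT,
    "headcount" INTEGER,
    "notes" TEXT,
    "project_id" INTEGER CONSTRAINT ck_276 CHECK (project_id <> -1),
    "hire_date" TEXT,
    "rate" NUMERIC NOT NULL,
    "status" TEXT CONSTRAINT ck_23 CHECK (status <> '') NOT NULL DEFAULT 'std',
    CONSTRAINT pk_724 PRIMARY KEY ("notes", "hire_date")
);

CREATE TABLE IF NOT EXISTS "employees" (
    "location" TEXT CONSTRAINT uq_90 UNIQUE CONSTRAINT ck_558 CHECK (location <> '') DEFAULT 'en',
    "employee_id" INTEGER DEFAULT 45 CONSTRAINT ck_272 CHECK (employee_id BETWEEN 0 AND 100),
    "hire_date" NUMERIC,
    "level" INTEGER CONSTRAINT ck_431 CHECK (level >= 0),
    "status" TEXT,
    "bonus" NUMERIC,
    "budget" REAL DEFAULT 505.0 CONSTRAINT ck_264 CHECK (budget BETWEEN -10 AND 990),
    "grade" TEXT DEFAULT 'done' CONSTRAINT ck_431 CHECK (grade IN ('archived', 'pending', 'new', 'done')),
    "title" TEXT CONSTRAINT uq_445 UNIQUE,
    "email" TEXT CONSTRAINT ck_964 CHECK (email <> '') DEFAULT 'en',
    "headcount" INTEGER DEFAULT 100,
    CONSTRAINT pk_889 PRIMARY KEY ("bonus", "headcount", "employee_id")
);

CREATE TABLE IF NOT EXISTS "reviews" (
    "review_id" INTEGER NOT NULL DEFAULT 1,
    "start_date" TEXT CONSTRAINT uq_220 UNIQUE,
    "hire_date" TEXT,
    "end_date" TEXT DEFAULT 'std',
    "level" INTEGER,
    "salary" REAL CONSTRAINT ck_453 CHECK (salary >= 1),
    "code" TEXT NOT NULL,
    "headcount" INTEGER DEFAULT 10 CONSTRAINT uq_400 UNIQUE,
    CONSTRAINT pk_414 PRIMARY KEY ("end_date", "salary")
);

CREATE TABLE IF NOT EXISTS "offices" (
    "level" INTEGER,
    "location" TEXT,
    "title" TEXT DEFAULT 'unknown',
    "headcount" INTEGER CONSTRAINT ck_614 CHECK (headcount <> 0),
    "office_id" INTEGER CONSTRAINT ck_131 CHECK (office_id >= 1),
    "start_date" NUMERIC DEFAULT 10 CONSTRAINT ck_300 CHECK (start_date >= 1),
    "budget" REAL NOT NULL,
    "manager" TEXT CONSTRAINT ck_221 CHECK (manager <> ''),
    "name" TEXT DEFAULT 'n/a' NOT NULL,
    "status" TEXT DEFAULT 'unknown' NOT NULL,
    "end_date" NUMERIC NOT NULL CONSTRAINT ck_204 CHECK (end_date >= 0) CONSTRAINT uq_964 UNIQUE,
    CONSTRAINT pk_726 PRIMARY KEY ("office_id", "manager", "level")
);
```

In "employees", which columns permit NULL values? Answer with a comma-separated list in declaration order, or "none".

- location: CHECK does not forbid NULL (a CHECK constraint passes when its expression is NULL) → nullable.
- employee_id: part of the PRIMARY KEY, which implies NOT NULL → not nullable.
- hire_date: no NOT NULL constraint applies → nullable.
- level: CHECK does not forbid NULL (a CHECK constraint passes when its expression is NULL) → nullable.
- status: no NOT NULL constraint applies → nullable.
- bonus: part of the PRIMARY KEY, which implies NOT NULL → not nullable.
- budget: CHECK does not forbid NULL (a CHECK constraint passes when its expression is NULL) → nullable.
- grade: CHECK does not forbid NULL (a CHECK constraint passes when its expression is NULL) → nullable.
- title: UNIQUE does not imply NOT NULL → nullable.
- email: CHECK does not forbid NULL (a CHECK constraint passes when its expression is NULL) → nullable.
- headcount: part of the PRIMARY KEY, which implies NOT NULL → not nullable.

location, hire_date, level, status, budget, grade, title, email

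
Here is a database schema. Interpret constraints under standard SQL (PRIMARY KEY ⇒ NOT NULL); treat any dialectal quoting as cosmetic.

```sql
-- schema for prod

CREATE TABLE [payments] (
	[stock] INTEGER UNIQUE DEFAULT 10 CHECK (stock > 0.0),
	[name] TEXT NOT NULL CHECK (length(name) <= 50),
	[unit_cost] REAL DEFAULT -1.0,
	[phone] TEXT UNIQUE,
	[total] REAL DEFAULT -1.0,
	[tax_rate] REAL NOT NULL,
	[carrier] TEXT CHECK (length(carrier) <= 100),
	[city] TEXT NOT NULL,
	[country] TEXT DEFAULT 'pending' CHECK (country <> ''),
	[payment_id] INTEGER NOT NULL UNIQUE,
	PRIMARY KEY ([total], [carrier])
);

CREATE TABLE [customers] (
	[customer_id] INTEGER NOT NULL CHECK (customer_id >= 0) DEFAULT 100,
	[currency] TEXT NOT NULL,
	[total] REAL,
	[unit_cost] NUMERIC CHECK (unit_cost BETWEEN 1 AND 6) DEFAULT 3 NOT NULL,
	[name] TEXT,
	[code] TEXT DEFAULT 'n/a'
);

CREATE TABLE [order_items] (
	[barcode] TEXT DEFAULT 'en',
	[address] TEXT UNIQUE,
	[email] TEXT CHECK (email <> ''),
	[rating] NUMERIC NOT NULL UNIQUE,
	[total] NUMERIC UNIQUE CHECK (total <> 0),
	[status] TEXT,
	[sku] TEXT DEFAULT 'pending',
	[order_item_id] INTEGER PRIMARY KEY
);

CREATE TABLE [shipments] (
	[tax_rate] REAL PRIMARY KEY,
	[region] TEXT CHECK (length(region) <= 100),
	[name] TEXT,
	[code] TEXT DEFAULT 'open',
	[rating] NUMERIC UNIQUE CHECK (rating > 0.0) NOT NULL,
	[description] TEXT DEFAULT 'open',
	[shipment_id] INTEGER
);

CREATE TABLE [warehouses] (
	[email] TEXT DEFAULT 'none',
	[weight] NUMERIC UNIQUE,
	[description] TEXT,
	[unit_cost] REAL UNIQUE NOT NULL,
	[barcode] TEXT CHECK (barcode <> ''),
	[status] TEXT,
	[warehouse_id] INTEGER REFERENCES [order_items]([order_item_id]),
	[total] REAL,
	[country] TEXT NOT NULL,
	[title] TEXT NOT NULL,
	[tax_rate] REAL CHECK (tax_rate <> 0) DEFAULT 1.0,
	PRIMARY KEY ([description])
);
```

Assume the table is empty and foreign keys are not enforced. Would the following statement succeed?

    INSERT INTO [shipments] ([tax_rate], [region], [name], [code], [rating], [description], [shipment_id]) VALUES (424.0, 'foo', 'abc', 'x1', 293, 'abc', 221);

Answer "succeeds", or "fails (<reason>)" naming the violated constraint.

succeeds

NOT NULL columns: rating is supplied; tax_rate is supplied.
CHECK constraints: 'foo' satisfies (length(region) <= 100); 293 satisfies (rating > 0.0).
No constraint is violated.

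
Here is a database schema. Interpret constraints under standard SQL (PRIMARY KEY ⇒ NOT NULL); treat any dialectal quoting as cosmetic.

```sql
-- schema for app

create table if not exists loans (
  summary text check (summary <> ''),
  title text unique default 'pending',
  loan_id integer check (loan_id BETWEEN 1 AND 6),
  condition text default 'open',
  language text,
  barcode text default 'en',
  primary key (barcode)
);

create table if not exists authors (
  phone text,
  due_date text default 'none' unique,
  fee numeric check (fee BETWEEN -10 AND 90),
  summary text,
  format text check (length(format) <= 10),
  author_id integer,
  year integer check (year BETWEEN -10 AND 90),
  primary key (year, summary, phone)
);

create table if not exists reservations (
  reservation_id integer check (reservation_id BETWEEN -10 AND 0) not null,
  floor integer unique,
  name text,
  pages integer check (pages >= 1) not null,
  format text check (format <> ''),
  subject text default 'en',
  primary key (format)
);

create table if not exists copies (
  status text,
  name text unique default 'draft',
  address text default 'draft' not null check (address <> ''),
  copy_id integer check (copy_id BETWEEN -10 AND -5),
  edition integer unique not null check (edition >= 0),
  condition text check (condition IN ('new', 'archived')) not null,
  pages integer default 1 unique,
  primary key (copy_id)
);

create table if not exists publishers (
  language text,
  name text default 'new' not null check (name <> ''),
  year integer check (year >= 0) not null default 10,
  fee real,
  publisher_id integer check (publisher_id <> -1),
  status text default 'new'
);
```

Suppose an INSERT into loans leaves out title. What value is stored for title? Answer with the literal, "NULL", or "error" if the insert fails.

'pending'

title has an explicit DEFAULT 'pending'.
When the column is omitted from an INSERT, that default is used.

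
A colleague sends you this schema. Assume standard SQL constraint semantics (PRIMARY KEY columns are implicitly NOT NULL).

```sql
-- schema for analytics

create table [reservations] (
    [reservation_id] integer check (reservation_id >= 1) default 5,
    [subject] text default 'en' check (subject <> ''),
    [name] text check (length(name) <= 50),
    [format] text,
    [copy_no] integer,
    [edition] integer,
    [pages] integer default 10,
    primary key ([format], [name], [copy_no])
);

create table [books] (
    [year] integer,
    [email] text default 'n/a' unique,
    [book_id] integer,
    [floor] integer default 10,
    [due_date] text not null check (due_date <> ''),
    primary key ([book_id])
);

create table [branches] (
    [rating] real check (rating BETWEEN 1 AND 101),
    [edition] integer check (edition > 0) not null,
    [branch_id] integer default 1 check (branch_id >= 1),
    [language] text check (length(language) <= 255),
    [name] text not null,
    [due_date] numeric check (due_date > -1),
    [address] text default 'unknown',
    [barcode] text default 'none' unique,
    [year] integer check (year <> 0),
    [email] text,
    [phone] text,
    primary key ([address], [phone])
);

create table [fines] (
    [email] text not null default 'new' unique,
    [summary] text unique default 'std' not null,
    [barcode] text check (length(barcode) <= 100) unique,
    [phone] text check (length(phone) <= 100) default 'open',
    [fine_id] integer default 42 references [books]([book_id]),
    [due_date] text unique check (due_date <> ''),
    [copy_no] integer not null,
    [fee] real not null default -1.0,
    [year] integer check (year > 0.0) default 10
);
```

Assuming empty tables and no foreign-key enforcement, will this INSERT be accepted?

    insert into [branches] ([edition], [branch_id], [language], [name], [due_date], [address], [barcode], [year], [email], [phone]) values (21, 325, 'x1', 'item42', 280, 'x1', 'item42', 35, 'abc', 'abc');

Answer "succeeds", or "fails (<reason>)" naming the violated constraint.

NOT NULL columns: address is supplied; edition is supplied; name is supplied; phone is supplied.
CHECK constraints: 21 satisfies (edition > 0); 325 satisfies (branch_id >= 1); 'x1' satisfies (length(language) <= 255); 280 satisfies (due_date > -1); 35 satisfies (year <> 0).
No constraint is violated.

succeeds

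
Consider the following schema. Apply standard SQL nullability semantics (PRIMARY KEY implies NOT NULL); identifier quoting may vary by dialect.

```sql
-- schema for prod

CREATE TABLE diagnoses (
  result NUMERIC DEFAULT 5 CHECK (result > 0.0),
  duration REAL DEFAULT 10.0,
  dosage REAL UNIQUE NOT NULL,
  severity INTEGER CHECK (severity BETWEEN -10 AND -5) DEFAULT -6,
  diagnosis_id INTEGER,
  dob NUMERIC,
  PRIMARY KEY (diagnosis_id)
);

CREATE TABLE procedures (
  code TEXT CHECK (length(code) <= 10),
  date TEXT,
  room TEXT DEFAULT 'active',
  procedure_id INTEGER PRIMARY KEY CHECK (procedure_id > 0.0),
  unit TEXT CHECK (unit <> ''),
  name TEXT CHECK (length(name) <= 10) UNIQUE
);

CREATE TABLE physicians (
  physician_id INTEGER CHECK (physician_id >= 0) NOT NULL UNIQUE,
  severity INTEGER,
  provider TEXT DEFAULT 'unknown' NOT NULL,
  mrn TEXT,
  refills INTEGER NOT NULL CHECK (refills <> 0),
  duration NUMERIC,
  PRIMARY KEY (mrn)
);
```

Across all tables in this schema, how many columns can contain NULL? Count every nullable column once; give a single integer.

diagnoses: 4 nullable (result, duration, severity, dob — PK (diagnosis_id) and explicit NOT NULL columns excluded).
procedures: 5 nullable (code, date, room, unit, name — PK (procedure_id) and explicit NOT NULL columns excluded).
physicians: 2 nullable (severity, duration — PK (mrn) and explicit NOT NULL columns excluded).
Total: 4 + 5 + 2 = 11.

11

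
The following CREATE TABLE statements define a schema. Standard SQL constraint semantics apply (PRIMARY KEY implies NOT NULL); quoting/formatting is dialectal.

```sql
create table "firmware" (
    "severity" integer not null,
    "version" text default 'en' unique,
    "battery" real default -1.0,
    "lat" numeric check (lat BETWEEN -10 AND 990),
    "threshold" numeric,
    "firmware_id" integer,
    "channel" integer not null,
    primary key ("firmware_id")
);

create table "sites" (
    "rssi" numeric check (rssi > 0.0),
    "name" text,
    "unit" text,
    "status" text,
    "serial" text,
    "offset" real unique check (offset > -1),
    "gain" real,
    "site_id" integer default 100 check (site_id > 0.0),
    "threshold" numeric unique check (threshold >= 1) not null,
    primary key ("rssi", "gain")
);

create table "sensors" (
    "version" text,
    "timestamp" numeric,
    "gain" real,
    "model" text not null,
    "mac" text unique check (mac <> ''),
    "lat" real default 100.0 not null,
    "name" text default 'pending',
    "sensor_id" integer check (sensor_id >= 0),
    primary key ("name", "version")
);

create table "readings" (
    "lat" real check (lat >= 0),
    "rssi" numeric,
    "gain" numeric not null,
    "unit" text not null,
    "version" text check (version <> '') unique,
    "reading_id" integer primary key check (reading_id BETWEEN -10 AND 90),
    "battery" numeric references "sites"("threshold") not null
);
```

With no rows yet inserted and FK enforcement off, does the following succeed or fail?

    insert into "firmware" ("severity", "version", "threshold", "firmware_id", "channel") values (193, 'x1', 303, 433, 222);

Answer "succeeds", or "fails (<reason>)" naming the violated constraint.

succeeds

NOT NULL columns: channel is supplied; firmware_id is supplied; severity is supplied.
No constraint is violated.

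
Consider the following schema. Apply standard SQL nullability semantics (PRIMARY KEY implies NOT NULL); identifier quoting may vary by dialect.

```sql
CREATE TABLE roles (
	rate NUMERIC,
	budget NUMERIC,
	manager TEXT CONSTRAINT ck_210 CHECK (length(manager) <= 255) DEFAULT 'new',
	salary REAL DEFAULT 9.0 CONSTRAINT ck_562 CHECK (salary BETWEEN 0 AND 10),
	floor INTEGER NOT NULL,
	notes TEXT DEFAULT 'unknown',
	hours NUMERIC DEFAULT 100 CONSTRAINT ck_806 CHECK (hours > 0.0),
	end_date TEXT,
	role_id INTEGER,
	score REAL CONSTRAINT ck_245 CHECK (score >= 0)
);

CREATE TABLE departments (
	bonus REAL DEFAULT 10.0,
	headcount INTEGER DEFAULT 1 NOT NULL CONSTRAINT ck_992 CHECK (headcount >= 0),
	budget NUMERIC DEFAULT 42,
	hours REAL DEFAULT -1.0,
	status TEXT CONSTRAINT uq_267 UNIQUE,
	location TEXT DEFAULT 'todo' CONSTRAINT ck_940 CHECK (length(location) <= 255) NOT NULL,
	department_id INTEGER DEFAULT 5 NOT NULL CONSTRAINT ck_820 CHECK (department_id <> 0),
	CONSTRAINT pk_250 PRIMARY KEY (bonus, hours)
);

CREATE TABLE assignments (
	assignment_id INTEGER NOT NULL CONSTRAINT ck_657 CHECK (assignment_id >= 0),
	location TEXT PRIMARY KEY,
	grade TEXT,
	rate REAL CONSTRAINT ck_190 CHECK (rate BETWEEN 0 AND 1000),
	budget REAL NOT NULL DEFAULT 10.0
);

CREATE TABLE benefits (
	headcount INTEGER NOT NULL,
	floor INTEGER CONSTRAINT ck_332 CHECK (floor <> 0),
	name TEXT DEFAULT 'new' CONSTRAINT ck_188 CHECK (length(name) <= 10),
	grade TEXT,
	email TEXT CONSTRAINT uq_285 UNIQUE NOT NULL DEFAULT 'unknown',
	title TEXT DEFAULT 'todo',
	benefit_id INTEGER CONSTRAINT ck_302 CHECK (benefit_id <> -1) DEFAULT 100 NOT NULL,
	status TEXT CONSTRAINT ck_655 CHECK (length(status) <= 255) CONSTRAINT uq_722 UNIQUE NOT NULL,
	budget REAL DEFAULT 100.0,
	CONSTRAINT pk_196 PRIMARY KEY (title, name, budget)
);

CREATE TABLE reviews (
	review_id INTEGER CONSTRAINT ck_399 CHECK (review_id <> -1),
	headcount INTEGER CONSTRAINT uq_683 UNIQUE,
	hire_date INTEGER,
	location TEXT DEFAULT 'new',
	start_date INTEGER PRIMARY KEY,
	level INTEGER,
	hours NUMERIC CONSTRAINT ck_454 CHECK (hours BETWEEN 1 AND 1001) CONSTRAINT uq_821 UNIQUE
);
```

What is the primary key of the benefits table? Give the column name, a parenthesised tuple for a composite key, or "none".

(title, name, budget)

A table-level PRIMARY KEY clause names 3 columns: title, name, budget.
This is a composite key — the combination is unique, not each column individually.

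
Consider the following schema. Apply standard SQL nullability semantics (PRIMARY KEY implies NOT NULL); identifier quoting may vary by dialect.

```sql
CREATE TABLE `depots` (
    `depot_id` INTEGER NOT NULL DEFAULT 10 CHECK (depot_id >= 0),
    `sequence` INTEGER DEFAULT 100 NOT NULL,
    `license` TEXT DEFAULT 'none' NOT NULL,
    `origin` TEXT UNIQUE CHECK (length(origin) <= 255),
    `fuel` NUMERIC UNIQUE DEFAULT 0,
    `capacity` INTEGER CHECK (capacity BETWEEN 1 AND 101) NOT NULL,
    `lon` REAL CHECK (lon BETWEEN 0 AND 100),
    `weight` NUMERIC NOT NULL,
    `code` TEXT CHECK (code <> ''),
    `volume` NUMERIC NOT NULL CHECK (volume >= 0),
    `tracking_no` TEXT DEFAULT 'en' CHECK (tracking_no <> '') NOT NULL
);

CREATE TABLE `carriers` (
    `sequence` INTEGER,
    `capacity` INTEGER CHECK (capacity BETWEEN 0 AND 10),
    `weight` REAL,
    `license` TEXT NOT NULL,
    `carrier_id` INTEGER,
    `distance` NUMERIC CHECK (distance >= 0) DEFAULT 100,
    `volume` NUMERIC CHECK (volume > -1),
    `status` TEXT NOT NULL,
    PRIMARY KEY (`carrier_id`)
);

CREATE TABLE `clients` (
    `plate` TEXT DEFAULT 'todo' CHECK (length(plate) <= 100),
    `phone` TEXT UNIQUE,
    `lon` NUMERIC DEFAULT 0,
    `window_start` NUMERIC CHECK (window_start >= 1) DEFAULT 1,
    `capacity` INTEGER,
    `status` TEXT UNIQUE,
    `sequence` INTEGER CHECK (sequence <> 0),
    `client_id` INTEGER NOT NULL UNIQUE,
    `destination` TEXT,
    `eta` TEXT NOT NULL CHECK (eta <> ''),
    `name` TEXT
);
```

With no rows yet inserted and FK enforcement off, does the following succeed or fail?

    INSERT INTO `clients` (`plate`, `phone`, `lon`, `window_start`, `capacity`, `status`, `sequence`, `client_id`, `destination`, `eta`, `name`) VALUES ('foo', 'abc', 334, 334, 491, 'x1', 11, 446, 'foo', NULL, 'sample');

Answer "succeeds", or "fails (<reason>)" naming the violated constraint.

eta is explicitly set to NULL, but eta is declared NOT NULL.

fails (NOT NULL on eta)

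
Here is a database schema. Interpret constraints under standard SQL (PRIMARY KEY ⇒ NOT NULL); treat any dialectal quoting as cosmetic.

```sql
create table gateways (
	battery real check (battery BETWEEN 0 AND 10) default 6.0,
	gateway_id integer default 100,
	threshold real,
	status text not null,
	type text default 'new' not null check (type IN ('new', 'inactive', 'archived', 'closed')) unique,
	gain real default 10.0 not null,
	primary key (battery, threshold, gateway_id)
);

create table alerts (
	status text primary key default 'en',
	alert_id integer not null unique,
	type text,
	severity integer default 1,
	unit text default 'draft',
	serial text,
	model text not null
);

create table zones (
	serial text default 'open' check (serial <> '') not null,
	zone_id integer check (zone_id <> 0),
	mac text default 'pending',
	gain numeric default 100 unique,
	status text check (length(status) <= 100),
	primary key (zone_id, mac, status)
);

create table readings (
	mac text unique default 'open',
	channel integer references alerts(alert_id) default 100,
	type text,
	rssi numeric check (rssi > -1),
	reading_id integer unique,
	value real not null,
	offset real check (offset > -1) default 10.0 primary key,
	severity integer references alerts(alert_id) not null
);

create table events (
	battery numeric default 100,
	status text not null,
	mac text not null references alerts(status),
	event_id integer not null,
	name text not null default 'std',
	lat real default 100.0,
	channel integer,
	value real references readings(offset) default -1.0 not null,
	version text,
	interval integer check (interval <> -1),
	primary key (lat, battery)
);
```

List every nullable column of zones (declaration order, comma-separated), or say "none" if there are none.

- serial: declared NOT NULL → not nullable.
- zone_id: part of the PRIMARY KEY, which implies NOT NULL → not nullable.
- mac: part of the PRIMARY KEY, which implies NOT NULL → not nullable.
- gain: UNIQUE does not imply NOT NULL → nullable.
- status: part of the PRIMARY KEY, which implies NOT NULL → not nullable.

gain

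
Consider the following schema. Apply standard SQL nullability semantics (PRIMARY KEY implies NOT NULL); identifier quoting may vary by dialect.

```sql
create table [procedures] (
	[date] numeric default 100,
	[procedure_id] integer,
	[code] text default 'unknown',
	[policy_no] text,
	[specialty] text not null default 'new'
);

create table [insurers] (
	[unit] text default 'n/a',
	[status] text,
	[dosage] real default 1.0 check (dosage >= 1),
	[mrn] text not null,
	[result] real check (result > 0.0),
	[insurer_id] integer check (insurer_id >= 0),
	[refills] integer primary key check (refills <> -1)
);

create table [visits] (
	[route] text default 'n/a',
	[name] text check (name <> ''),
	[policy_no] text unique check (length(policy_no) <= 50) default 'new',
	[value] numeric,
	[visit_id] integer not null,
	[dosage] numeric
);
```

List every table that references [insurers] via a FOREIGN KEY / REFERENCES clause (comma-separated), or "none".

none

No REFERENCES clause anywhere in the schema names insurers.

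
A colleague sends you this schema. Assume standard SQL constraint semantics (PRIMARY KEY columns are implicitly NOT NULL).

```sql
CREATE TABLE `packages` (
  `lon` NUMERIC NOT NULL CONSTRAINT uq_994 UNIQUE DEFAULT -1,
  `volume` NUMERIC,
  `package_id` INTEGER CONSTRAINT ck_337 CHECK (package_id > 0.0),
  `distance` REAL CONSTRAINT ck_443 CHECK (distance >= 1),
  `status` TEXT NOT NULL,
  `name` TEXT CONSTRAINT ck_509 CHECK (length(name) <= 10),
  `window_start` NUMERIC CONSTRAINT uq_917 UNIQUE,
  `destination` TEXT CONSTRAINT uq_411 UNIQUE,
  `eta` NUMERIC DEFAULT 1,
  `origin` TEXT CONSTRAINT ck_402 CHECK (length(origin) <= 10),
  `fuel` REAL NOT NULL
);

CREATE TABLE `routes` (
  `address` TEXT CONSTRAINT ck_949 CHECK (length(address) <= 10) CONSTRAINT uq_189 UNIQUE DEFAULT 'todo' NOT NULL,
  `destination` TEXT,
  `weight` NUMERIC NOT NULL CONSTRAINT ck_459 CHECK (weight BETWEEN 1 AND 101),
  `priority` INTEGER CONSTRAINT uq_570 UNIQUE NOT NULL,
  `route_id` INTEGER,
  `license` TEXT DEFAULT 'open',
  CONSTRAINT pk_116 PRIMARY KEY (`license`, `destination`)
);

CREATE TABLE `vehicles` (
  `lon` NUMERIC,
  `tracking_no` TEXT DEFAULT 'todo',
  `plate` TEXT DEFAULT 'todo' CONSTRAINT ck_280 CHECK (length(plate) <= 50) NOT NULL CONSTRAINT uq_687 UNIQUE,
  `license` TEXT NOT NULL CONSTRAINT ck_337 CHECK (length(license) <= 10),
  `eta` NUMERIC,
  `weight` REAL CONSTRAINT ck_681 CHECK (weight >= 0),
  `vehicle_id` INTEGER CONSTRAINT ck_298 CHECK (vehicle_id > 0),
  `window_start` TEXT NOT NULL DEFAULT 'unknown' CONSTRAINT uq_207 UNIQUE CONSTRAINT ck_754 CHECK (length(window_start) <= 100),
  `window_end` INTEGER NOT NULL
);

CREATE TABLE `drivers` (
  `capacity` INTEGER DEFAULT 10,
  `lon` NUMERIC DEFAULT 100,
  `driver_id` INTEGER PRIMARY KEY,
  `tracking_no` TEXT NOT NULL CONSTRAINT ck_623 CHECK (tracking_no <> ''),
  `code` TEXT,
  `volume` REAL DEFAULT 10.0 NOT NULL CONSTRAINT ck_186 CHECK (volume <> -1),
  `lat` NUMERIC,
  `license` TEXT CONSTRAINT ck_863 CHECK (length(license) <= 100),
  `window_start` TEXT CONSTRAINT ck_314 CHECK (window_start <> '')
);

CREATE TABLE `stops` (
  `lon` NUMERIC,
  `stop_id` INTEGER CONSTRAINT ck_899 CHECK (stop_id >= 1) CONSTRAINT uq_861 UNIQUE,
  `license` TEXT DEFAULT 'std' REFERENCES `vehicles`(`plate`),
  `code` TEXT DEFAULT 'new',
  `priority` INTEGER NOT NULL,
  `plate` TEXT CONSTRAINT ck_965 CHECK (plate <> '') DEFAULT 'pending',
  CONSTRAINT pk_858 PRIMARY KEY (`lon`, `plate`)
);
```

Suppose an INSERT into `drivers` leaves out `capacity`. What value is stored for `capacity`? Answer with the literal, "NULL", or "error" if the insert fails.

capacity has an explicit DEFAULT 10.
When the column is omitted from an INSERT, that default is used.

10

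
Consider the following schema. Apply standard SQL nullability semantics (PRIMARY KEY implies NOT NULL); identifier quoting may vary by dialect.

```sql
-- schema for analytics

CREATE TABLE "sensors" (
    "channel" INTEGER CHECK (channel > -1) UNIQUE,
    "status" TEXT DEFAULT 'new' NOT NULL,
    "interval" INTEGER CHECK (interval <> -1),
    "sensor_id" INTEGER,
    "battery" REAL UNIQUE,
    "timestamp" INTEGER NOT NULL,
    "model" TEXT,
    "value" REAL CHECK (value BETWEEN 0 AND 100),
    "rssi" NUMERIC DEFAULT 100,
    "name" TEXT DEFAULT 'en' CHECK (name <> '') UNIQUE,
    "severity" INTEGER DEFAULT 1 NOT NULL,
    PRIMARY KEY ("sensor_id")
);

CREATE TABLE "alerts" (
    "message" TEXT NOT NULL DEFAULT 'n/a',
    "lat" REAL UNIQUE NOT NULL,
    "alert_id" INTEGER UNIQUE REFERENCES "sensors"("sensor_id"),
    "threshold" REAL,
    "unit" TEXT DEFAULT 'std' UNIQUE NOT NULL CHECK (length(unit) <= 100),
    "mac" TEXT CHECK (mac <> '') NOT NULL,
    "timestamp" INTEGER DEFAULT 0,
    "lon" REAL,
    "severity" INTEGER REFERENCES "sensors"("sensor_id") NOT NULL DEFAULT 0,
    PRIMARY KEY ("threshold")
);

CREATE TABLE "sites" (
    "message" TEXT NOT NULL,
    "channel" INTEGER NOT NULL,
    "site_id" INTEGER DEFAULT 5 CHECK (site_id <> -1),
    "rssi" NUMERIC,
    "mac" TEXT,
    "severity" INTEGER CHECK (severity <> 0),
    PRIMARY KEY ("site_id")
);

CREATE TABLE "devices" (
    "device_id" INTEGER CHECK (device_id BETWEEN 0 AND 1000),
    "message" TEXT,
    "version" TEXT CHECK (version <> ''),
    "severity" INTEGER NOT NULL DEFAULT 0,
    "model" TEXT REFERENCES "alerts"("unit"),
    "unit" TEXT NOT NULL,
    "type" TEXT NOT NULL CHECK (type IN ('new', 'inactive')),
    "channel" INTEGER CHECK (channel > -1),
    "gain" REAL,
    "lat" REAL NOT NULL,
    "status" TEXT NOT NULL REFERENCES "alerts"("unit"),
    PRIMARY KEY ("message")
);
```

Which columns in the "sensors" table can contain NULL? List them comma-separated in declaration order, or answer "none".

- channel: CHECK does not forbid NULL (a CHECK constraint passes when its expression is NULL) → nullable.
- status: declared NOT NULL → not nullable.
- interval: CHECK does not forbid NULL (a CHECK constraint passes when its expression is NULL) → nullable.
- sensor_id: part of the PRIMARY KEY, which implies NOT NULL → not nullable.
- battery: UNIQUE does not imply NOT NULL → nullable.
- timestamp: declared NOT NULL → not nullable.
- model: no NOT NULL constraint applies → nullable.
- value: CHECK does not forbid NULL (a CHECK constraint passes when its expression is NULL) → nullable.
- rssi: DEFAULT only fills an omitted column; an explicit NULL is still allowed → nullable.
- name: CHECK does not forbid NULL (a CHECK constraint passes when its expression is NULL) → nullable.
- severity: declared NOT NULL → not nullable.

channel, interval, battery, model, value, rssi, name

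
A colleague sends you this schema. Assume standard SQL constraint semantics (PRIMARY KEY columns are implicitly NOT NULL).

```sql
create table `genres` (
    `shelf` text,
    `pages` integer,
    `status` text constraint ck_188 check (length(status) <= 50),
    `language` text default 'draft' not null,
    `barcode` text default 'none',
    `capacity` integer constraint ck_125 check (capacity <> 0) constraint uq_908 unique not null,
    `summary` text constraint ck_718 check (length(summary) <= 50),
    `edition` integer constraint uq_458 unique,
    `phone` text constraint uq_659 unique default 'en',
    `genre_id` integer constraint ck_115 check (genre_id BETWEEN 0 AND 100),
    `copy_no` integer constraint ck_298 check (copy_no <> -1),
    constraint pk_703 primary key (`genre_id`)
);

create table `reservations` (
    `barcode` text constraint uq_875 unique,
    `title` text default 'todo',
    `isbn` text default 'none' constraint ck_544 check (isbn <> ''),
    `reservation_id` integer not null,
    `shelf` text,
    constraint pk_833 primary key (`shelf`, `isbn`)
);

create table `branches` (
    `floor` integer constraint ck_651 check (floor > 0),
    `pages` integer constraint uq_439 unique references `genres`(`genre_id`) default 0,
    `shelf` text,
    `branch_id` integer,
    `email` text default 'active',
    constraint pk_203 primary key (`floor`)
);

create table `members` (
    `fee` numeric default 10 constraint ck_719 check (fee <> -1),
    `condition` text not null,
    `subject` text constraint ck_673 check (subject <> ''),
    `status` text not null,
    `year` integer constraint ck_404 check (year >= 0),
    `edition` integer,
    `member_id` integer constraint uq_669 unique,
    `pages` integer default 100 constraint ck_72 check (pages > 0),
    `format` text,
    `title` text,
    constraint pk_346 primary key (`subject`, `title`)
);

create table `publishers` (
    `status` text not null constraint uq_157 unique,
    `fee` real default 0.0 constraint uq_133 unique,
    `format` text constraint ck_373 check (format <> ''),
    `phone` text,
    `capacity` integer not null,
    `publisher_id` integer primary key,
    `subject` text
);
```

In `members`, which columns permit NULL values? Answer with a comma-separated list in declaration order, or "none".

- fee: CHECK does not forbid NULL (a CHECK constraint passes when its expression is NULL) → nullable.
- condition: declared NOT NULL → not nullable.
- subject: part of the PRIMARY KEY, which implies NOT NULL → not nullable.
- status: declared NOT NULL → not nullable.
- year: CHECK does not forbid NULL (a CHECK constraint passes when its expression is NULL) → nullable.
- edition: no NOT NULL constraint applies → nullable.
- member_id: UNIQUE does not imply NOT NULL → nullable.
- pages: CHECK does not forbid NULL (a CHECK constraint passes when its expression is NULL) → nullable.
- format: no NOT NULL constraint applies → nullable.
- title: part of the PRIMARY KEY, which implies NOT NULL → not nullable.

fee, year, edition, member_id, pages, format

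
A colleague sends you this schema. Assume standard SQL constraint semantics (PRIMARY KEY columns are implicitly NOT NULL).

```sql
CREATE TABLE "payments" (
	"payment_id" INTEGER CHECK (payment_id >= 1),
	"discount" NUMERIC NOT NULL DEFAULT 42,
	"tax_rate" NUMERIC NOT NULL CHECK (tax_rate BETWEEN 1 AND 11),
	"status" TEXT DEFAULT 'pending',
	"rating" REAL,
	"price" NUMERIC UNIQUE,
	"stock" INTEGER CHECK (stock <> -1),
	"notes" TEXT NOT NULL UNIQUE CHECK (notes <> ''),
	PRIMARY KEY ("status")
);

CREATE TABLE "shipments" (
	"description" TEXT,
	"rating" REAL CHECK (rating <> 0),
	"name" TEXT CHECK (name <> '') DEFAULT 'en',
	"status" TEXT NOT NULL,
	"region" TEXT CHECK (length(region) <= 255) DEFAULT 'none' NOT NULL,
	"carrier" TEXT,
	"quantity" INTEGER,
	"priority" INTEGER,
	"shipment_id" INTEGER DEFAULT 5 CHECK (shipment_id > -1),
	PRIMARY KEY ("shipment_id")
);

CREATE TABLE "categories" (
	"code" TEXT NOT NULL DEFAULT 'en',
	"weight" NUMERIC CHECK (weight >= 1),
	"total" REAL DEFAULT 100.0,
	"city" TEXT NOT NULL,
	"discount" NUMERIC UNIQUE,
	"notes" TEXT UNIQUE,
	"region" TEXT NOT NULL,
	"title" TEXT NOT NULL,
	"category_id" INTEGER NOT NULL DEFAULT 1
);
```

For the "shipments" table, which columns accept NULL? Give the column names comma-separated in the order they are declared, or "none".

description, rating, name, carrier, quantity, priority

- description: no NOT NULL constraint applies → nullable.
- rating: CHECK does not forbid NULL (a CHECK constraint passes when its expression is NULL) → nullable.
- name: CHECK does not forbid NULL (a CHECK constraint passes when its expression is NULL) → nullable.
- status: declared NOT NULL → not nullable.
- region: declared NOT NULL → not nullable.
- carrier: no NOT NULL constraint applies → nullable.
- quantity: no NOT NULL constraint applies → nullable.
- priority: no NOT NULL constraint applies → nullable.
- shipment_id: part of the PRIMARY KEY, which implies NOT NULL → not nullable.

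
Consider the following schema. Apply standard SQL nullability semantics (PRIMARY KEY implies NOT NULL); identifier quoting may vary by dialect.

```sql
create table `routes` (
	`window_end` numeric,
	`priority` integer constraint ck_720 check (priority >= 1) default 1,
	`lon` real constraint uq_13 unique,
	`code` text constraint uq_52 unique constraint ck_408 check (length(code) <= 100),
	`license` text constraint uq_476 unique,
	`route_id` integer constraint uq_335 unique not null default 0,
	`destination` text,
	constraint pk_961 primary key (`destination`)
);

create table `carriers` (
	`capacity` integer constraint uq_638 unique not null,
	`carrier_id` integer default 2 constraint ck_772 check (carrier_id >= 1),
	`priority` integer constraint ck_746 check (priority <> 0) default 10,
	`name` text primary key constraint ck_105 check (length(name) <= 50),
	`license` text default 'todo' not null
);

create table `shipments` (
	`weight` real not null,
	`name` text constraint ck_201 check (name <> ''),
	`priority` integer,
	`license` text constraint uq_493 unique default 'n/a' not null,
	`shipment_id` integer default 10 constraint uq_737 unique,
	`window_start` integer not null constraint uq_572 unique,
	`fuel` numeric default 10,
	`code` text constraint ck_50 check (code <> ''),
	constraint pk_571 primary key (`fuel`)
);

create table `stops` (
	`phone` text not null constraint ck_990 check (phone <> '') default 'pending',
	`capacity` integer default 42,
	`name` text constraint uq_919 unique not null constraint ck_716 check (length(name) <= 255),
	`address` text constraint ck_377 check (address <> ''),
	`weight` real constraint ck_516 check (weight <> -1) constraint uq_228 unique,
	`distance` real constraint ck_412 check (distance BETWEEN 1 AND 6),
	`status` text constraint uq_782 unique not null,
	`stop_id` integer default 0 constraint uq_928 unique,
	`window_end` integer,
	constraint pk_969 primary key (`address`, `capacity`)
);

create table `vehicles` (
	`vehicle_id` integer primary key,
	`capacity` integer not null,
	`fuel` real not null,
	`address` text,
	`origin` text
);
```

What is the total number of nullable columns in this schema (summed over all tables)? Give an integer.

17

routes: 5 nullable (window_end, priority, lon, code, license — PK (destination) and explicit NOT NULL columns excluded).
carriers: 2 nullable (carrier_id, priority — PK (name) and explicit NOT NULL columns excluded).
shipments: 4 nullable (name, priority, shipment_id, code — PK (fuel) and explicit NOT NULL columns excluded).
stops: 4 nullable (weight, distance, stop_id, window_end — PK (address, capacity) and explicit NOT NULL columns excluded).
vehicles: 2 nullable (address, origin — PK (vehicle_id) and explicit NOT NULL columns excluded).
Total: 5 + 2 + 4 + 4 + 2 = 17.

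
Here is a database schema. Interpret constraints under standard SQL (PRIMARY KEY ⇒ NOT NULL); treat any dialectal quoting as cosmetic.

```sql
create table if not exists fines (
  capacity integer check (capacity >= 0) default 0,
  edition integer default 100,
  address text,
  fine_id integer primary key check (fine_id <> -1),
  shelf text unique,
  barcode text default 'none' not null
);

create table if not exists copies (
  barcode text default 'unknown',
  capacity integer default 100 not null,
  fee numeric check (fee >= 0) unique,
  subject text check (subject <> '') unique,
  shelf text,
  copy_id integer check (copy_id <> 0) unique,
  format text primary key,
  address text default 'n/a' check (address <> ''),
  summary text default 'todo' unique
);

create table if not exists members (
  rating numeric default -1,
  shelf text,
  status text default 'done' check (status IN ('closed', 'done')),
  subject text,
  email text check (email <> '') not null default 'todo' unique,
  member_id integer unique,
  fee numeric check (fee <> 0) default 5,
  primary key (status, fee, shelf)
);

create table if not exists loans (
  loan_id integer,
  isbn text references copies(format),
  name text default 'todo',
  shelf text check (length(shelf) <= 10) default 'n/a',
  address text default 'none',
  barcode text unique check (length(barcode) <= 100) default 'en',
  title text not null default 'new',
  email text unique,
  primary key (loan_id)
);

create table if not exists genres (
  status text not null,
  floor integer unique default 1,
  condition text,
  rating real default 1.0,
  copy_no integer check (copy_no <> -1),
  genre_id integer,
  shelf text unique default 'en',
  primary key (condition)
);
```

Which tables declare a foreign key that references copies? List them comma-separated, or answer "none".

loans

- loans.isbn references copies(format).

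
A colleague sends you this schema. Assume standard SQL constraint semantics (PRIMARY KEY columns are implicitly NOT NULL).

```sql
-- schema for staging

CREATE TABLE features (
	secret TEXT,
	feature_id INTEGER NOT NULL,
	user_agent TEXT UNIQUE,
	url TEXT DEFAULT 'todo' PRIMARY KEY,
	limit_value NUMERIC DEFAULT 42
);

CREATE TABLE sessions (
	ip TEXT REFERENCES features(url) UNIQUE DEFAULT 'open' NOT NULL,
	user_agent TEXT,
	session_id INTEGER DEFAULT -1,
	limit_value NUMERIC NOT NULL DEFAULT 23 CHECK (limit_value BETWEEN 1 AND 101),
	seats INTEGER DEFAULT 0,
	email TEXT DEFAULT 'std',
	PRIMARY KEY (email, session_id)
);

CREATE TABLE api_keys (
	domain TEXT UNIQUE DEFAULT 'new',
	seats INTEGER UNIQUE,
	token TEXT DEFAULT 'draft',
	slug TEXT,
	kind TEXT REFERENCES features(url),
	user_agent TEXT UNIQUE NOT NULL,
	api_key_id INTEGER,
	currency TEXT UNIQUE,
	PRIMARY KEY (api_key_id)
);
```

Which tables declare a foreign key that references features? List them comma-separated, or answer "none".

sessions, api_keys

- sessions.ip references features(url).
- api_keys.kind references features(url).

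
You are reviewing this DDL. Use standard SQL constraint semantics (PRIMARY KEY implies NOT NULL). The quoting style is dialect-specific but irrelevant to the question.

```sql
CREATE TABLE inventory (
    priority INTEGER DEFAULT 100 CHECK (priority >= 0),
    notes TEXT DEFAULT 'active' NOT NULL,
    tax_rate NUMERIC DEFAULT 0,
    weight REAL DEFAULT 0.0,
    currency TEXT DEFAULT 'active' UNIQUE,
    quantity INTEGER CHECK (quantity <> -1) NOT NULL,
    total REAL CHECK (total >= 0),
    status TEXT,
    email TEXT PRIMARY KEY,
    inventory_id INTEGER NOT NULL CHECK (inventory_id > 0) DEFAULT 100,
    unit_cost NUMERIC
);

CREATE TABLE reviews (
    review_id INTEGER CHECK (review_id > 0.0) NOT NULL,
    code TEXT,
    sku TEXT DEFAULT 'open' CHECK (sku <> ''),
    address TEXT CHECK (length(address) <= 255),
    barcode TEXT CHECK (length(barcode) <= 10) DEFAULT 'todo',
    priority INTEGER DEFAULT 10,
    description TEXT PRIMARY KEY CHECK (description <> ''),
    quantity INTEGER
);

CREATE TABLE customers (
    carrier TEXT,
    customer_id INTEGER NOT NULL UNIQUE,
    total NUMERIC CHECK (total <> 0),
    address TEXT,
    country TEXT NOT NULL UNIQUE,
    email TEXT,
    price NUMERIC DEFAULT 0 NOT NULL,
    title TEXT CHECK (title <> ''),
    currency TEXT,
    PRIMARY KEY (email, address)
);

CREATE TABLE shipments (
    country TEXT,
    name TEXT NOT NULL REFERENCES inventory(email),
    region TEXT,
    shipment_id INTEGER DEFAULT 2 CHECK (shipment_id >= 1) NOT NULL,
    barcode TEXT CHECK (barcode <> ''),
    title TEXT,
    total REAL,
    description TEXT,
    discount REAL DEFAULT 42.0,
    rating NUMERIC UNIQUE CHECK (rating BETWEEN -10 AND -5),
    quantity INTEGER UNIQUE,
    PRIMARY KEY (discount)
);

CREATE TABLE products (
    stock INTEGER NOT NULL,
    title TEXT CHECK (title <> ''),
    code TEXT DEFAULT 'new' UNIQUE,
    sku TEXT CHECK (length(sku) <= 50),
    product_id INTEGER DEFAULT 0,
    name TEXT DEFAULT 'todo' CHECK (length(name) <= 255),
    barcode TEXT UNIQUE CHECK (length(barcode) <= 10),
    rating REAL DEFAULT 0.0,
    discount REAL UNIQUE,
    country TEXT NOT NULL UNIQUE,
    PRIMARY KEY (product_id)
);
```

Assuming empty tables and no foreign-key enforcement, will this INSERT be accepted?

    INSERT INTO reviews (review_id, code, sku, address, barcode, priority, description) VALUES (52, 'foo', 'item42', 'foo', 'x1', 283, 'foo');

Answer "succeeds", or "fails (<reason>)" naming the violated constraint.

NOT NULL columns: description is supplied; review_id is supplied.
CHECK constraints: 52 satisfies (review_id > 0.0); 'item42' satisfies (sku <> ''); 'foo' satisfies (length(address) <= 255); 'x1' satisfies (length(barcode) <= 10); 'foo' satisfies (description <> '').
No constraint is violated.

succeeds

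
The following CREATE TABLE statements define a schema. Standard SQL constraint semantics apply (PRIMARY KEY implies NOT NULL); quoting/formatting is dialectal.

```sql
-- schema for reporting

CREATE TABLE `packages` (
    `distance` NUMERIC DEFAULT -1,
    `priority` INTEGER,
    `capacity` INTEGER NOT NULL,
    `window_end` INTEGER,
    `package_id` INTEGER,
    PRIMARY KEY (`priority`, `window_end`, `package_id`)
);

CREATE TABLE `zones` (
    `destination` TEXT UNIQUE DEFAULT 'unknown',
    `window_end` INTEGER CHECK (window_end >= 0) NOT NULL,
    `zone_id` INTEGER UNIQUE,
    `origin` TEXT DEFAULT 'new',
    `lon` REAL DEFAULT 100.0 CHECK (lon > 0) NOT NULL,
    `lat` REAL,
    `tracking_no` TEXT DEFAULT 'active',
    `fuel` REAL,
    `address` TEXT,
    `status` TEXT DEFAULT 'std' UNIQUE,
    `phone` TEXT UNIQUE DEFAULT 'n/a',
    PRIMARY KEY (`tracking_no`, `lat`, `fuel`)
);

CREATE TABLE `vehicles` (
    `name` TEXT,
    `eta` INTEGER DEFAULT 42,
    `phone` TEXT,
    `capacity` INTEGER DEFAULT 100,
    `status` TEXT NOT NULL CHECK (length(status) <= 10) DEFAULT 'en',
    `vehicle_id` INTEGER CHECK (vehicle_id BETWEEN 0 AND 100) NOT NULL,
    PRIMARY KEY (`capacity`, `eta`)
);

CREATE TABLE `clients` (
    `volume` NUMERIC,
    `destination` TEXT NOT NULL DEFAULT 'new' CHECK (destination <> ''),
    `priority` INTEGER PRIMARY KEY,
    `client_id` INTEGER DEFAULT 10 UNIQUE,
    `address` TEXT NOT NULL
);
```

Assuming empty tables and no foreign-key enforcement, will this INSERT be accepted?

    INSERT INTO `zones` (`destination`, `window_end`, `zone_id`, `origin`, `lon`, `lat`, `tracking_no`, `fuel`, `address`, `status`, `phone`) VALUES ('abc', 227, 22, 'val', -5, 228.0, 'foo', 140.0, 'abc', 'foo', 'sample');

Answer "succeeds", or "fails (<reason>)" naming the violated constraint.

fails (CHECK on lon)

The value -5 for lon violates CHECK (lon > 0).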